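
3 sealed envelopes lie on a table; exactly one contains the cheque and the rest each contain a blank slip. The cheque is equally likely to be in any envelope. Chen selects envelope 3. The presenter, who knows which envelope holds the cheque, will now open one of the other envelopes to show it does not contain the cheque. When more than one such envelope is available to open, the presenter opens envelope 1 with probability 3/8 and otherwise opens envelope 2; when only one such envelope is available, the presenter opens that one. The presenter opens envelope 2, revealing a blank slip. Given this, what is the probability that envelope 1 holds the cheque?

8/13

Apply Bayes' rule, conditioning on where the cheque actually is.
If it is in envelope 1 (prior 1/3): only envelope 2 is available, probability 1; weight (1/3)·1 = 1/3.
If it is in envelope 2 (prior 1/3): the presenter opened envelope 2, so this case is ruled out; weight (1/3)·0 = 0.
If it is in envelope 3 (prior 1/3): envelope 1 is available but not opened, probability 5/8; weight (1/3)·(5/8) = 5/24.
The weights sum to 13/24.
So P(the cheque in envelope 1 | the presenter opened envelope 2) = (1/3) / (13/24) = 8/13.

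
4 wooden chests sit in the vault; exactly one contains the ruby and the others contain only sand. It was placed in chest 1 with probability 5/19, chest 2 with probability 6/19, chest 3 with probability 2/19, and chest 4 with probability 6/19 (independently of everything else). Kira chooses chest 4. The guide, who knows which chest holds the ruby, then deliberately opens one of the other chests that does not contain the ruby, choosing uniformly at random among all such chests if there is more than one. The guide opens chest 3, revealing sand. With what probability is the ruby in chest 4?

4/15

Consider each possible location of the ruby in turn.
If it is in chest 1 (prior 5/19): the guide has 2 equally likely choices, so probability 1/2; weight (5/19)·(1/2) = 5/38.
If it is in chest 2 (prior 6/19): the guide has 2 equally likely choices, so probability 1/2; weight (6/19)·(1/2) = 3/19.
If it is in chest 3 (prior 2/19): the guide opened chest 3, so this case is ruled out; weight (2/19)·0 = 0.
If it is in chest 4 (prior 6/19): the guide has 3 equally likely choices, so probability 1/3; weight (6/19)·(1/3) = 2/19.
The weights sum to 15/38.
So P(the ruby in chest 4 | the guide opened chest 3) = (2/19) / (15/38) = 4/15.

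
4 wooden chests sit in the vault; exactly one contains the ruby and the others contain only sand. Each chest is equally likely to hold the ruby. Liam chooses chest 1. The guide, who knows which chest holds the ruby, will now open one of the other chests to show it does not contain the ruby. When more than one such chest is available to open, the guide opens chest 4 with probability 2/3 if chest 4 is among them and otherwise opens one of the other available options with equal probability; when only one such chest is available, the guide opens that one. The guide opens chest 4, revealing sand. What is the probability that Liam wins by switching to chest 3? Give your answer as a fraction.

1/3

Consider each possible location of the ruby in turn.
If it is in any of chests 1, 2, and 3 (prior 1/4 each): chest 4 is available, opened with probability 2/3; weight (1/4)·(2/3) = 1/6 each.
If it is in chest 4 (prior 1/4): the guide opened chest 4, so this case is ruled out; weight (1/4)·0 = 0.
The weights sum to 1/2.
So P(the ruby in chest 3 | the guide opened chest 4) = (1/6) / (1/2) = 1/3.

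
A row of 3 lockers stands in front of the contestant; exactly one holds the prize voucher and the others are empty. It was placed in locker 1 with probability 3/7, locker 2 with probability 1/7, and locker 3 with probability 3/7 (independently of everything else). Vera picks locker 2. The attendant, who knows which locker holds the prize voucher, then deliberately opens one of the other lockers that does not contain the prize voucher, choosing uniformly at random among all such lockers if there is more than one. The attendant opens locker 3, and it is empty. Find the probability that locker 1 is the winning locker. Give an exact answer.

Consider each possible location of the prize voucher in turn.
If it is in locker 1 (prior 3/7): the attendant has no choice, probability 1; weight (3/7)·1 = 3/7.
If it is in locker 2 (prior 1/7): the attendant has 2 equally likely choices, so probability 1/2; weight (1/7)·(1/2) = 1/14.
If it is in locker 3 (prior 3/7): the attendant opened locker 3, so this case is ruled out; weight (3/7)·0 = 0.
The weights sum to 1/2.
So P(the prize voucher in locker 1 | the attendant opened locker 3) = (3/7) / (1/2) = 6/7.

6/7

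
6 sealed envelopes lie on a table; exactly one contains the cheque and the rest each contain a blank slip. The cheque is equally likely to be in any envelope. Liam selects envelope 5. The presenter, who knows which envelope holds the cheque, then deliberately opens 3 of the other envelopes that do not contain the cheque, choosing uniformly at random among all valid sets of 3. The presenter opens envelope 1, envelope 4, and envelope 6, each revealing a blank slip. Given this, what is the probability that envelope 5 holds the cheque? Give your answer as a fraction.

Apply Bayes' rule, conditioning on where the cheque actually is.
If it is in any of envelopes 1, 4, and 6 (prior 1/6 each): that envelope was opened and seen not to hold the prize — ruled out; weight (1/6)·0 = 0 each.
If it is in either of envelopes 2 and 3 (prior 1/6 each): the presenter has 4 equally likely choices, so probability 1/4; weight (1/6)·(1/4) = 1/24 each.
If it is in envelope 5 (prior 1/6): the presenter has 10 equally likely choices, so probability 1/10; weight (1/6)·(1/10) = 1/60.
The weights sum to 1/10.
So P(the cheque in envelope 5 | the presenter opened envelope 1, envelope 4, and envelope 6) = (1/60) / (1/10) = 1/6.

1/6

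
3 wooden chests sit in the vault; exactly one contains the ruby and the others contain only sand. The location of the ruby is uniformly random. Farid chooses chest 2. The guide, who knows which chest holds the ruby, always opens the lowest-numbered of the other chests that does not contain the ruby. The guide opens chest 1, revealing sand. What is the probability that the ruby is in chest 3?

1/2

Apply Bayes' rule, conditioning on where the ruby actually is.
If it is in chest 1 (prior 1/3): the guide opened chest 1, so this case is ruled out; weight (1/3)·0 = 0.
If it is in either of chests 2 and 3 (prior 1/3 each): chest 1 is the lowest-numbered option available, probability 1; weight (1/3)·1 = 1/3 each.
The weights sum to 2/3.
So P(the ruby in chest 3 | the guide opened chest 1) = (1/3) / (2/3) = 1/2.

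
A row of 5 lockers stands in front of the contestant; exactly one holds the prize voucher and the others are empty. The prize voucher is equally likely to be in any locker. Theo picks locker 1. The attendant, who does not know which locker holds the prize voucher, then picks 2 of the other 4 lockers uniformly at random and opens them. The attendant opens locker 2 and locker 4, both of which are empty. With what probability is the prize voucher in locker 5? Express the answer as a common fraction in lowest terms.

Because the attendant chose which lockers to open without knowing where the prize voucher is, the choice is independent of the prize location. Learning that none of the 2 opened lockers holds the prize voucher simply rules out those 2 locations and leaves the remaining 3 lockers still equally likely by symmetry.
So P(the prize voucher in locker 5) = 1/3.

1/3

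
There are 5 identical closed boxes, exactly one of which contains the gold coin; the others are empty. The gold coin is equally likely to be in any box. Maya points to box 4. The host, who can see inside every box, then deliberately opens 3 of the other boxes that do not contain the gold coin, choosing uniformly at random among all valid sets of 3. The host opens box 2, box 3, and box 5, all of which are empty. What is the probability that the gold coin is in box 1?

4/5

Consider each possible location of the gold coin in turn.
If it is in box 1 (prior 1/5): the host has no choice, probability 1; weight (1/5)·1 = 1/5.
If it is in any of boxes 2, 3, and 5 (prior 1/5 each): that box was opened and seen not to hold the prize — ruled out; weight (1/5)·0 = 0 each.
If it is in box 4 (prior 1/5): the host has 4 equally likely choices, so probability 1/4; weight (1/5)·(1/4) = 1/20.
The weights sum to 1/4.
So P(the gold coin in box 1 | the host opened box 2, box 3, and box 5) = (1/5) / (1/4) = 4/5.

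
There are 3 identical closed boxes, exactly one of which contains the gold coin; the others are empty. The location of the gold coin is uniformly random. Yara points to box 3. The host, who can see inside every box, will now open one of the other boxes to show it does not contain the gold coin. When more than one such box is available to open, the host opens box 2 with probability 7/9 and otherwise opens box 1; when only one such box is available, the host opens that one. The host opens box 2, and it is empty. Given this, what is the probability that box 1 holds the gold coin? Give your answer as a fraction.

9/16

Condition on the true location of the gold coin.
If it is in box 1 (prior 1/3): only box 2 is available, probability 1; weight (1/3)·1 = 1/3.
If it is in box 2 (prior 1/3): the host opened box 2, so this case is ruled out; weight (1/3)·0 = 0.
If it is in box 3 (prior 1/3): box 2 is available, opened with probability 7/9; weight (1/3)·(7/9) = 7/27.
The weights sum to 16/27.
So P(the gold coin in box 1 | the host opened box 2) = (1/3) / (16/27) = 9/16.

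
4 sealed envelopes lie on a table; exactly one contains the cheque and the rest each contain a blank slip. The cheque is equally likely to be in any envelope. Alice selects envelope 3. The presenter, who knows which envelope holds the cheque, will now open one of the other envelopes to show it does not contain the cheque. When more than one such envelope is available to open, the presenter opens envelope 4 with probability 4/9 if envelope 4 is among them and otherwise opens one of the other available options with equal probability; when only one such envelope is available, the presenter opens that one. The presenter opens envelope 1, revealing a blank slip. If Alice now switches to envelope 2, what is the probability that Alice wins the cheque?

5/12

Apply Bayes' rule, conditioning on where the cheque actually is.
If it is in envelope 1 (prior 1/4): the presenter opened envelope 1, so this case is ruled out; weight (1/4)·0 = 0.
If it is in envelope 2 (prior 1/4): envelope 4 is available but not opened, probability 5/9; weight (1/4)·(5/9) = 5/36.
If it is in envelope 3 (prior 1/4): envelope 4 is available but not opened; envelope 1 gets probability (1 − 4/9)/2 = 5/18; weight (1/4)·(5/18) = 5/72.
If it is in envelope 4 (prior 1/4): envelope 4 holds the prize so is unavailable; the presenter chooses uniformly among the 2 others, probability 1/2; weight (1/4)·(1/2) = 1/8.
The weights sum to 1/3.
So P(the cheque in envelope 2 | the presenter opened envelope 1) = (5/36) / (1/3) = 5/12.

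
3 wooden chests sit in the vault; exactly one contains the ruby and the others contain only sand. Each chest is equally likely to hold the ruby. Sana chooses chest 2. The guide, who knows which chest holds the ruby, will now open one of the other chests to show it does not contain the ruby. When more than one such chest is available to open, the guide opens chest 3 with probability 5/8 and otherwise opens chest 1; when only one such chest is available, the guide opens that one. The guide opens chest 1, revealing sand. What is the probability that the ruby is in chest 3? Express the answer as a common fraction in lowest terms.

Consider each possible location of the ruby in turn.
If it is in chest 1 (prior 1/3): the guide opened chest 1, so this case is ruled out; weight (1/3)·0 = 0.
If it is in chest 2 (prior 1/3): chest 3 is available but not opened, probability 3/8; weight (1/3)·(3/8) = 1/8.
If it is in chest 3 (prior 1/3): only chest 1 is available, probability 1; weight (1/3)·1 = 1/3.
The weights sum to 11/24.
So P(the ruby in chest 3 | the guide opened chest 1) = (1/3) / (11/24) = 8/11.

8/11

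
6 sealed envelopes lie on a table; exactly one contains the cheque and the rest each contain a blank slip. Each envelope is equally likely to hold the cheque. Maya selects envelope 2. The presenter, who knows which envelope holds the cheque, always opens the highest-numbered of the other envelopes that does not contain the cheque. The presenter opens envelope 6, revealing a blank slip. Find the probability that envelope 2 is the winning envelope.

1/5

Apply Bayes' rule, conditioning on where the cheque actually is.
If it is in any of envelopes 1, 2, 3, 4, and 5 (prior 1/6 each): envelope 6 is the highest-numbered option available, probability 1; weight (1/6)·1 = 1/6 each.
If it is in envelope 6 (prior 1/6): the presenter opened envelope 6, so this case is ruled out; weight (1/6)·0 = 0.
The weights sum to 5/6.
So P(the cheque in envelope 2 | the presenter opened envelope 6) = (1/6) / (5/6) = 1/5.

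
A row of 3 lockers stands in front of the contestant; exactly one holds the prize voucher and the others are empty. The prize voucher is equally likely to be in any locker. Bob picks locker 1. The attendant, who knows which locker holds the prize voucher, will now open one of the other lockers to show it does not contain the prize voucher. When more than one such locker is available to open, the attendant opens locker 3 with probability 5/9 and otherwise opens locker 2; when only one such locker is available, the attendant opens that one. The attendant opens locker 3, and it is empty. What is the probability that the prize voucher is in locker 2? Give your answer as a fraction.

Apply Bayes' rule, conditioning on where the prize voucher actually is.
If it is in locker 1 (prior 1/3): locker 3 is available, opened with probability 5/9; weight (1/3)·(5/9) = 5/27.
If it is in locker 2 (prior 1/3): only locker 3 is available, probability 1; weight (1/3)·1 = 1/3.
If it is in locker 3 (prior 1/3): the attendant opened locker 3, so this case is ruled out; weight (1/3)·0 = 0.
The weights sum to 14/27.
So P(the prize voucher in locker 2 | the attendant opened locker 3) = (1/3) / (14/27) = 9/14.

9/14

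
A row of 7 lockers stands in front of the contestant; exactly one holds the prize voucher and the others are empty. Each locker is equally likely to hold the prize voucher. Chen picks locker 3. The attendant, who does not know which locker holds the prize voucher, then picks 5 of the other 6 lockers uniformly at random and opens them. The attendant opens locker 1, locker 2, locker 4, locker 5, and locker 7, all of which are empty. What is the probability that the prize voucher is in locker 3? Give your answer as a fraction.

1/2

Condition on the true location of the prize voucher.
If it is in any of lockers 1, 2, 4, 5, and 7 (prior 1/7 each): that locker was opened and seen not to hold the prize — ruled out; weight (1/7)·0 = 0 each.
If it is in either of lockers 3 and 6 (prior 1/7 each): the attendant picks exactly this set with probability 1/6 regardless, and none is the prize; weight (1/7)·(1/6) = 1/42 each.
The weights sum to 1/21.
So P(the prize voucher in locker 3 | the attendant opened locker 1, locker 2, locker 4, locker 5, and locker 7) = (1/42) / (1/21) = 1/2.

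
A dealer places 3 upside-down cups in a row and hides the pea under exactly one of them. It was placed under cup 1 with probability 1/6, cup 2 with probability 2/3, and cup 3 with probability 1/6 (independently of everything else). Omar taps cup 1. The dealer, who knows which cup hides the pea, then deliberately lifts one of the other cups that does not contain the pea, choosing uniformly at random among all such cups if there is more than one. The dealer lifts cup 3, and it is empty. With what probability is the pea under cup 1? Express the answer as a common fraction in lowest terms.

Apply Bayes' rule, conditioning on where the pea actually is.
If it is under cup 1 (prior 1/6): the dealer has 2 equally likely choices, so probability 1/2; weight (1/6)·(1/2) = 1/12.
If it is under cup 2 (prior 2/3): the dealer has no choice, probability 1; weight (2/3)·1 = 2/3.
If it is under cup 3 (prior 1/6): the dealer opened cup 3, so this case is ruled out; weight (1/6)·0 = 0.
The weights sum to 3/4.
So P(the pea under cup 1 | the dealer opened cup 3) = (1/12) / (3/4) = 1/9.

1/9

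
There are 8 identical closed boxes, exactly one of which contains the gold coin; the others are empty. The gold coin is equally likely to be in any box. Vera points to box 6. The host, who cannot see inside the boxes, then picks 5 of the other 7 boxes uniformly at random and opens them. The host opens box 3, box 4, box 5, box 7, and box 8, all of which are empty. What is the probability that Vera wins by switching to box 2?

Because the host chose which boxes to open without knowing where the gold coin is, the choice is independent of the prize location. Learning that none of the 5 opened boxes holds the gold coin simply rules out those 5 locations and leaves the remaining 3 boxes still equally likely by symmetry.
So P(the gold coin in box 2) = 1/3.

1/3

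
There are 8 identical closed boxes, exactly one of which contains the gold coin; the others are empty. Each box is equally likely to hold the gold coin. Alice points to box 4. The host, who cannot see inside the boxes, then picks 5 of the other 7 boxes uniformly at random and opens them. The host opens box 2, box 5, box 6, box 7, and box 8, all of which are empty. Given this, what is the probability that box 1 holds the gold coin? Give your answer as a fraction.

1/3

Apply Bayes' rule, conditioning on where the gold coin actually is.
If it is in any of boxes 1, 3, and 4 (prior 1/8 each): the host picks exactly this set with probability 1/21 regardless, and none is the prize; weight (1/8)·(1/21) = 1/168 each.
If it is in any of boxes 2, 5, 6, 7, and 8 (prior 1/8 each): that box was opened and seen not to hold the prize — ruled out; weight (1/8)·0 = 0 each.
The weights sum to 1/56.
So P(the gold coin in box 1 | the host opened box 2, box 5, box 6, box 7, and box 8) = (1/168) / (1/56) = 1/3.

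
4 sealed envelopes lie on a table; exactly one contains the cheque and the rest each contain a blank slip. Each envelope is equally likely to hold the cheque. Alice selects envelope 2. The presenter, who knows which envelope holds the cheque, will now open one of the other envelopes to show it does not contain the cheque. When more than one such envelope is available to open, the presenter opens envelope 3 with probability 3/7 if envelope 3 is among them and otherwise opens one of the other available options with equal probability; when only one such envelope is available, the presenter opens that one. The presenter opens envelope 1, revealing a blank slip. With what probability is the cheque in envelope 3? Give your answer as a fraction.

Condition on the true location of the cheque.
If it is in envelope 1 (prior 1/4): the presenter opened envelope 1, so this case is ruled out; weight (1/4)·0 = 0.
If it is in envelope 2 (prior 1/4): envelope 3 is available but not opened; envelope 1 gets probability (1 − 3/7)/2 = 2/7; weight (1/4)·(2/7) = 1/14.
If it is in envelope 3 (prior 1/4): envelope 3 holds the prize so is unavailable; the presenter chooses uniformly among the 2 others, probability 1/2; weight (1/4)·(1/2) = 1/8.
If it is in envelope 4 (prior 1/4): envelope 3 is available but not opened, probability 4/7; weight (1/4)·(4/7) = 1/7.
The weights sum to 19/56.
So P(the cheque in envelope 3 | the presenter opened envelope 1) = (1/8) / (19/56) = 7/19.

7/19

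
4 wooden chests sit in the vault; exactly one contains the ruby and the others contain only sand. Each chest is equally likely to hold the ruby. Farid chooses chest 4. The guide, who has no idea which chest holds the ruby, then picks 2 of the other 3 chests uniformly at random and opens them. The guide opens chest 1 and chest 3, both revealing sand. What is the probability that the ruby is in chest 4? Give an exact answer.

Apply Bayes' rule, conditioning on where the ruby actually is.
If it is in either of chests 1 and 3 (prior 1/4 each): that chest was opened and seen not to hold the prize — ruled out; weight (1/4)·0 = 0 each.
If it is in either of chests 2 and 4 (prior 1/4 each): the guide picks exactly this set with probability 1/3 regardless, and none is the prize; weight (1/4)·(1/3) = 1/12 each.
The weights sum to 1/6.
So P(the ruby in chest 4 | the guide opened chest 1 and chest 3) = (1/12) / (1/6) = 1/2.

1/2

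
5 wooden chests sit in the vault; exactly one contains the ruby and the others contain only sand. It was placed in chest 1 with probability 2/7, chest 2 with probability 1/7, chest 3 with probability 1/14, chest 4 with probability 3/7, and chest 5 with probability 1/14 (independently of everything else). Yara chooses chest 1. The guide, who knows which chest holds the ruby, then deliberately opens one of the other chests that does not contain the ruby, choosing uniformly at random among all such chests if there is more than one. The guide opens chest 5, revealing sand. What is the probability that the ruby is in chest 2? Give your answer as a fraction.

Consider each possible location of the ruby in turn.
If it is in chest 1 (prior 2/7): the guide has 4 equally likely choices, so probability 1/4; weight (2/7)·(1/4) = 1/14.
If it is in chest 2 (prior 1/7): the guide has 3 equally likely choices, so probability 1/3; weight (1/7)·(1/3) = 1/21.
If it is in chest 3 (prior 1/14): the guide has 3 equally likely choices, so probability 1/3; weight (1/14)·(1/3) = 1/42.
If it is in chest 4 (prior 3/7): the guide has 3 equally likely choices, so probability 1/3; weight (3/7)·(1/3) = 1/7.
If it is in chest 5 (prior 1/14): the guide opened chest 5, so this case is ruled out; weight (1/14)·0 = 0.
The weights sum to 2/7.
So P(the ruby in chest 2 | the guide opened chest 5) = (1/21) / (2/7) = 1/6.

1/6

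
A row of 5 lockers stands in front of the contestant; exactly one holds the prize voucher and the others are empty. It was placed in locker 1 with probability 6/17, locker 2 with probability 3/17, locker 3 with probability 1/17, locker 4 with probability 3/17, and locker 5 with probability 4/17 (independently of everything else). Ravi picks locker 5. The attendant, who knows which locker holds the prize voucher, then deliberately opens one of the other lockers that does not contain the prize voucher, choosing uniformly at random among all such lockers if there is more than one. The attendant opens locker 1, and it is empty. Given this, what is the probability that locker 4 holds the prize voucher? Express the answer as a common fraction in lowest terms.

Apply Bayes' rule, conditioning on where the prize voucher actually is.
If it is in locker 1 (prior 6/17): the attendant opened locker 1, so this case is ruled out; weight (6/17)·0 = 0.
If it is in either of lockers 2 and 4 (prior 3/17 each): the attendant has 3 equally likely choices, so probability 1/3; weight (3/17)·(1/3) = 1/17 each.
If it is in locker 3 (prior 1/17): the attendant has 3 equally likely choices, so probability 1/3; weight (1/17)·(1/3) = 1/51.
If it is in locker 5 (prior 4/17): the attendant has 4 equally likely choices, so probability 1/4; weight (4/17)·(1/4) = 1/17.
The weights sum to 10/51.
So P(the prize voucher in locker 4 | the attendant opened locker 1) = (1/17) / (10/51) = 3/10.

3/10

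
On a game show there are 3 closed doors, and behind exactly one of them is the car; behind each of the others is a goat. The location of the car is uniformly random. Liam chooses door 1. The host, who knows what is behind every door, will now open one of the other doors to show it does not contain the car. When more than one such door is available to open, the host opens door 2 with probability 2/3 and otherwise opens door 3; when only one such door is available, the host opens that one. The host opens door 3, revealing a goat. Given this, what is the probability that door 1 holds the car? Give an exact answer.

Condition on the true location of the car.
If it is behind door 1 (prior 1/3): door 2 is available but not opened, probability 1/3; weight (1/3)·(1/3) = 1/9.
If it is behind door 2 (prior 1/3): only door 3 is available, probability 1; weight (1/3)·1 = 1/3.
If it is behind door 3 (prior 1/3): the host opened door 3, so this case is ruled out; weight (1/3)·0 = 0.
The weights sum to 4/9.
So P(the car behind door 1 | the host opened door 3) = (1/9) / (4/9) = 1/4.

1/4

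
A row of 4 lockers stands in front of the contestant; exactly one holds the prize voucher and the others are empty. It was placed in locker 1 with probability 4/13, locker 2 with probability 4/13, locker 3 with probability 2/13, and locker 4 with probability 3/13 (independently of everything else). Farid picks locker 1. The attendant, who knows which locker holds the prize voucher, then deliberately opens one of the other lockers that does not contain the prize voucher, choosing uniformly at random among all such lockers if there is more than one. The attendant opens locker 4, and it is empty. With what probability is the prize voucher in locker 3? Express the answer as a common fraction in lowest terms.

Apply Bayes' rule, conditioning on where the prize voucher actually is.
If it is in locker 1 (prior 4/13): the attendant has 3 equally likely choices, so probability 1/3; weight (4/13)·(1/3) = 4/39.
If it is in locker 2 (prior 4/13): the attendant has 2 equally likely choices, so probability 1/2; weight (4/13)·(1/2) = 2/13.
If it is in locker 3 (prior 2/13): the attendant has 2 equally likely choices, so probability 1/2; weight (2/13)·(1/2) = 1/13.
If it is in locker 4 (prior 3/13): the attendant opened locker 4, so this case is ruled out; weight (3/13)·0 = 0.
The weights sum to 1/3.
So P(the prize voucher in locker 3 | the attendant opened locker 4) = (1/13) / (1/3) = 3/13.

3/13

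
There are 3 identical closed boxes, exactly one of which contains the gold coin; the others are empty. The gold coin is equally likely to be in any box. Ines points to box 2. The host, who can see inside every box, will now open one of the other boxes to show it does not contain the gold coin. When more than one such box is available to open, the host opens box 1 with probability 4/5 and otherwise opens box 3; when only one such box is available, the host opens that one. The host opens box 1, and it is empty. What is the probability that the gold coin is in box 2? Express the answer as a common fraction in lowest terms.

Apply Bayes' rule, conditioning on where the gold coin actually is.
If it is in box 1 (prior 1/3): the host opened box 1, so this case is ruled out; weight (1/3)·0 = 0.
If it is in box 2 (prior 1/3): box 1 is available, opened with probability 4/5; weight (1/3)·(4/5) = 4/15.
If it is in box 3 (prior 1/3): only box 1 is available, probability 1; weight (1/3)·1 = 1/3.
The weights sum to 3/5.
So P(the gold coin in box 2 | the host opened box 1) = (4/15) / (3/5) = 4/9.

4/9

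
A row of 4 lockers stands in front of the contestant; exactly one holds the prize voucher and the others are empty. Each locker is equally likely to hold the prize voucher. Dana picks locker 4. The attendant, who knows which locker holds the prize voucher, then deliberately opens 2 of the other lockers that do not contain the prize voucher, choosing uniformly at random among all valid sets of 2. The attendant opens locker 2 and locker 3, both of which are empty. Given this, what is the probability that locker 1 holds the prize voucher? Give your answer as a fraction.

3/4

Apply Bayes' rule, conditioning on where the prize voucher actually is.
If it is in locker 1 (prior 1/4): the attendant has no choice, probability 1; weight (1/4)·1 = 1/4.
If it is in either of lockers 2 and 3 (prior 1/4 each): that locker was opened and seen not to hold the prize — ruled out; weight (1/4)·0 = 0 each.
If it is in locker 4 (prior 1/4): the attendant has 3 equally likely choices, so probability 1/3; weight (1/4)·(1/3) = 1/12.
The weights sum to 1/3.
So P(the prize voucher in locker 1 | the attendant opened locker 2 and locker 3) = (1/4) / (1/3) = 3/4.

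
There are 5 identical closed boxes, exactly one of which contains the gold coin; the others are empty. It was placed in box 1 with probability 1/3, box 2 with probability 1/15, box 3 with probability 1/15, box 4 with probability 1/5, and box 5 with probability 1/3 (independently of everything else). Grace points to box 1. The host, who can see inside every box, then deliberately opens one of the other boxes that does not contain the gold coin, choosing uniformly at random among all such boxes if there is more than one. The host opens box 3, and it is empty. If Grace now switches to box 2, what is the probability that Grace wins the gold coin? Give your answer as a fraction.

4/51

Condition on the true location of the gold coin.
If it is in box 1 (prior 1/3): the host has 4 equally likely choices, so probability 1/4; weight (1/3)·(1/4) = 1/12.
If it is in box 2 (prior 1/15): the host has 3 equally likely choices, so probability 1/3; weight (1/15)·(1/3) = 1/45.
If it is in box 3 (prior 1/15): the host opened box 3, so this case is ruled out; weight (1/15)·0 = 0.
If it is in box 4 (prior 1/5): the host has 3 equally likely choices, so probability 1/3; weight (1/5)·(1/3) = 1/15.
If it is in box 5 (prior 1/3): the host has 3 equally likely choices, so probability 1/3; weight (1/3)·(1/3) = 1/9.
The weights sum to 17/60.
So P(the gold coin in box 2 | the host opened box 3) = (1/45) / (17/60) = 4/51.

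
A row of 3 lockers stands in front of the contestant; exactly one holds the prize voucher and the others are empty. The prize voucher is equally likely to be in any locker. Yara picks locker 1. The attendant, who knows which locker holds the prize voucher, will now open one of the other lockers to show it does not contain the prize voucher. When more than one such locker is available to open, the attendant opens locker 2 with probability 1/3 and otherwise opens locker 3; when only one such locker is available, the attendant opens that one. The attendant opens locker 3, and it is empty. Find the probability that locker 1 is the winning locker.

2/5

Apply Bayes' rule, conditioning on where the prize voucher actually is.
If it is in locker 1 (prior 1/3): locker 2 is available but not opened, probability 2/3; weight (1/3)·(2/3) = 2/9.
If it is in locker 2 (prior 1/3): only locker 3 is available, probability 1; weight (1/3)·1 = 1/3.
If it is in locker 3 (prior 1/3): the attendant opened locker 3, so this case is ruled out; weight (1/3)·0 = 0.
The weights sum to 5/9.
So P(the prize voucher in locker 1 | the attendant opened locker 3) = (2/9) / (5/9) = 2/5.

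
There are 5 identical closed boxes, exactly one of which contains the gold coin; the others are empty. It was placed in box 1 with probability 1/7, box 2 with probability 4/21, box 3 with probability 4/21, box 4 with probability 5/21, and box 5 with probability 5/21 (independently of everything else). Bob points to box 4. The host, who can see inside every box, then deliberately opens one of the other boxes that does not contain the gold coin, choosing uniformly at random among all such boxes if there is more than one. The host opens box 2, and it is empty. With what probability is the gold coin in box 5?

20/63

Condition on the true location of the gold coin.
If it is in box 1 (prior 1/7): the host has 3 equally likely choices, so probability 1/3; weight (1/7)·(1/3) = 1/21.
If it is in box 2 (prior 4/21): the host opened box 2, so this case is ruled out; weight (4/21)·0 = 0.
If it is in box 3 (prior 4/21): the host has 3 equally likely choices, so probability 1/3; weight (4/21)·(1/3) = 4/63.
If it is in box 4 (prior 5/21): the host has 4 equally likely choices, so probability 1/4; weight (5/21)·(1/4) = 5/84.
If it is in box 5 (prior 5/21): the host has 3 equally likely choices, so probability 1/3; weight (5/21)·(1/3) = 5/63.
The weights sum to 1/4.
So P(the gold coin in box 5 | the host opened box 2) = (5/63) / (1/4) = 20/63.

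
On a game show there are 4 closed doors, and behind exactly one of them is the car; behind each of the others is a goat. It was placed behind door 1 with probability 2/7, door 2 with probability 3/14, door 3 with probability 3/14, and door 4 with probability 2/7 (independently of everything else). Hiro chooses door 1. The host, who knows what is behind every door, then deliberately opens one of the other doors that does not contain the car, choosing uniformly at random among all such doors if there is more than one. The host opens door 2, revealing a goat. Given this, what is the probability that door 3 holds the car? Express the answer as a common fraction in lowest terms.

Condition on the true location of the car.
If it is behind door 1 (prior 2/7): the host has 3 equally likely choices, so probability 1/3; weight (2/7)·(1/3) = 2/21.
If it is behind door 2 (prior 3/14): the host opened door 2, so this case is ruled out; weight (3/14)·0 = 0.
If it is behind door 3 (prior 3/14): the host has 2 equally likely choices, so probability 1/2; weight (3/14)·(1/2) = 3/28.
If it is behind door 4 (prior 2/7): the host has 2 equally likely choices, so probability 1/2; weight (2/7)·(1/2) = 1/7.
The weights sum to 29/84.
So P(the car behind door 3 | the host opened door 2) = (3/28) / (29/84) = 9/29.

9/29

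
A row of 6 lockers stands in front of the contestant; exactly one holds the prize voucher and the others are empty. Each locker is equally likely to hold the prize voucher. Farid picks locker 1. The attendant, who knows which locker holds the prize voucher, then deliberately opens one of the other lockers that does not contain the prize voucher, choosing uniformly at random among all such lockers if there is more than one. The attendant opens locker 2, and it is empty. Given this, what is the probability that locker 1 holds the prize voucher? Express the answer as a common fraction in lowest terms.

1/6

Consider each possible location of the prize voucher in turn.
If it is in locker 1 (prior 1/6): the attendant has 5 equally likely choices, so probability 1/5; weight (1/6)·(1/5) = 1/30.
If it is in locker 2 (prior 1/6): the attendant opened locker 2, so this case is ruled out; weight (1/6)·0 = 0.
If it is in any of lockers 3, 4, 5, and 6 (prior 1/6 each): the attendant has 4 equally likely choices, so probability 1/4; weight (1/6)·(1/4) = 1/24 each.
The weights sum to 1/5.
So P(the prize voucher in locker 1 | the attendant opened locker 2) = (1/30) / (1/5) = 1/6.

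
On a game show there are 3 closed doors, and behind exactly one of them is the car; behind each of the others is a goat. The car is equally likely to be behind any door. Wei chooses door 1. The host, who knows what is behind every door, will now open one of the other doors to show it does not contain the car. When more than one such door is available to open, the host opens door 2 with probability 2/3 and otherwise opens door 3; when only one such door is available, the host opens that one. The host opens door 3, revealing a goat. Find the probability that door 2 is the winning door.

Condition on the true location of the car.
If it is behind door 1 (prior 1/3): door 2 is available but not opened, probability 1/3; weight (1/3)·(1/3) = 1/9.
If it is behind door 2 (prior 1/3): only door 3 is available, probability 1; weight (1/3)·1 = 1/3.
If it is behind door 3 (prior 1/3): the host opened door 3, so this case is ruled out; weight (1/3)·0 = 0.
The weights sum to 4/9.
So P(the car behind door 2 | the host opened door 3) = (1/3) / (4/9) = 3/4.

3/4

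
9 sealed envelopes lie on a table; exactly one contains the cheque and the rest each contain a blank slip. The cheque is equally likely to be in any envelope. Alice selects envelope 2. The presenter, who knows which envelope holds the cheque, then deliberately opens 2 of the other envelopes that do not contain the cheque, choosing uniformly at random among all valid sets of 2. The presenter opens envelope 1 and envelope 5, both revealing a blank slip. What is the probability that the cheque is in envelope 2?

1/9

Apply Bayes' rule, conditioning on where the cheque actually is.
If it is in either of envelopes 1 and 5 (prior 1/9 each): that envelope was opened and seen not to hold the prize — ruled out; weight (1/9)·0 = 0 each.
If it is in envelope 2 (prior 1/9): the presenter has 28 equally likely choices, so probability 1/28; weight (1/9)·(1/28) = 1/252.
If it is in any of envelopes 3, 4, 6, 7, 8, and 9 (prior 1/9 each): the presenter has 21 equally likely choices, so probability 1/21; weight (1/9)·(1/21) = 1/189 each.
The weights sum to 1/28.
So P(the cheque in envelope 2 | the presenter opened envelope 1 and envelope 5) = (1/252) / (1/28) = 1/9.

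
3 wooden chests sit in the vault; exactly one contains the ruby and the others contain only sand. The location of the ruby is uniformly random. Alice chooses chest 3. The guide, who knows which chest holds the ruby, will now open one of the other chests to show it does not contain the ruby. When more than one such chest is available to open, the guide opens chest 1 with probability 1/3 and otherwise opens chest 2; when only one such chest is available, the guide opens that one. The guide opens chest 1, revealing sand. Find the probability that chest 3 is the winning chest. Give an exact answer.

Consider each possible location of the ruby in turn.
If it is in chest 1 (prior 1/3): the guide opened chest 1, so this case is ruled out; weight (1/3)·0 = 0.
If it is in chest 2 (prior 1/3): only chest 1 is available, probability 1; weight (1/3)·1 = 1/3.
If it is in chest 3 (prior 1/3): chest 1 is available, opened with probability 1/3; weight (1/3)·(1/3) = 1/9.
The weights sum to 4/9.
So P(the ruby in chest 3 | the guide opened chest 1) = (1/9) / (4/9) = 1/4.

1/4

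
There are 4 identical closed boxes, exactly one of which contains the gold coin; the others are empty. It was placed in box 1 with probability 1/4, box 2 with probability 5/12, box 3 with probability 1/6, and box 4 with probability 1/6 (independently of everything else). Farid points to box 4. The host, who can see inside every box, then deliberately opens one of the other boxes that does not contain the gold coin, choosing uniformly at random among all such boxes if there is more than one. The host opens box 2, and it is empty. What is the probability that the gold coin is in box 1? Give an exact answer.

Consider each possible location of the gold coin in turn.
If it is in box 1 (prior 1/4): the host has 2 equally likely choices, so probability 1/2; weight (1/4)·(1/2) = 1/8.
If it is in box 2 (prior 5/12): the host opened box 2, so this case is ruled out; weight (5/12)·0 = 0.
If it is in box 3 (prior 1/6): the host has 2 equally likely choices, so probability 1/2; weight (1/6)·(1/2) = 1/12.
If it is in box 4 (prior 1/6): the host has 3 equally likely choices, so probability 1/3; weight (1/6)·(1/3) = 1/18.
The weights sum to 19/72.
So P(the gold coin in box 1 | the host opened box 2) = (1/8) / (19/72) = 9/19.

9/19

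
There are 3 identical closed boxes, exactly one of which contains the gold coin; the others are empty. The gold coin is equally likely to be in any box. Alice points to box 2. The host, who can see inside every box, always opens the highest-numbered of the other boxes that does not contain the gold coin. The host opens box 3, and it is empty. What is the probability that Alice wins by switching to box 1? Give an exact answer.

1/2

Consider each possible location of the gold coin in turn.
If it is in either of boxes 1 and 2 (prior 1/3 each): box 3 is the highest-numbered option available, probability 1; weight (1/3)·1 = 1/3 each.
If it is in box 3 (prior 1/3): the host opened box 3, so this case is ruled out; weight (1/3)·0 = 0.
The weights sum to 2/3.
So P(the gold coin in box 1 | the host opened box 3) = (1/3) / (2/3) = 1/2.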